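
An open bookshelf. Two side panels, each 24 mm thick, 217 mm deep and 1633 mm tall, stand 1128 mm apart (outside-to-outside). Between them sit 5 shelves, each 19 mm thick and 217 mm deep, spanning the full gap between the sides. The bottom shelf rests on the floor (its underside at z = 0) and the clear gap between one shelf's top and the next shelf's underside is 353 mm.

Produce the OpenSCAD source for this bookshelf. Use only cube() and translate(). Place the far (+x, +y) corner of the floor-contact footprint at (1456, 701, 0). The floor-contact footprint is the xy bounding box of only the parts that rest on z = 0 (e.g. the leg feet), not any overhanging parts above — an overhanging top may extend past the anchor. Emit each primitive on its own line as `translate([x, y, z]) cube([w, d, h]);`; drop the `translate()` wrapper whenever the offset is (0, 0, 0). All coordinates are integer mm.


translate([328, 484, 0]) cube([24, 217, 1633]);
translate([1432, 484, 0]) cube([24, 217, 1633]);
translate([352, 484, 0]) cube([1080, 217, 19]);
translate([352, 484, 372]) cube([1080, 217, 19]);
translate([352, 484, 744]) cube([1080, 217, 19]);
translate([352, 484, 1116]) cube([1080, 217, 19]);
translate([352, 484, 1488]) cube([1080, 217, 19]);


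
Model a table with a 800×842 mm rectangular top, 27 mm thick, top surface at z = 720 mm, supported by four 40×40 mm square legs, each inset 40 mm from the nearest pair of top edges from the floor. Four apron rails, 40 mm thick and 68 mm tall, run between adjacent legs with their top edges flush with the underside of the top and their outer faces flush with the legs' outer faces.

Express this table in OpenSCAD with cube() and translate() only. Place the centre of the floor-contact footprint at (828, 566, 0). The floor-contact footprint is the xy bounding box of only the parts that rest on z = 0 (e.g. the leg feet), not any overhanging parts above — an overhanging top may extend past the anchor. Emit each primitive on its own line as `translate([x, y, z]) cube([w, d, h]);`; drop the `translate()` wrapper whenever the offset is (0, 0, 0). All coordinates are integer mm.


// leg_h = 720 - 27 = 693
// apron z = 693 - 68 = 625
translate([428, 145, 693]) cube([800, 842, 27]);
translate([468, 185, 0]) cube([40, 40, 693]);
translate([1148, 185, 0]) cube([40, 40, 693]);
translate([468, 907, 0]) cube([40, 40, 693]);
translate([1148, 907, 0]) cube([40, 40, 693]);
translate([508, 185, 625]) cube([640, 40, 68]);
translate([508, 907, 625]) cube([640, 40, 68]);
translate([468, 225, 625]) cube([40, 682, 68]);
translate([1148, 225, 625]) cube([40, 682, 68]);


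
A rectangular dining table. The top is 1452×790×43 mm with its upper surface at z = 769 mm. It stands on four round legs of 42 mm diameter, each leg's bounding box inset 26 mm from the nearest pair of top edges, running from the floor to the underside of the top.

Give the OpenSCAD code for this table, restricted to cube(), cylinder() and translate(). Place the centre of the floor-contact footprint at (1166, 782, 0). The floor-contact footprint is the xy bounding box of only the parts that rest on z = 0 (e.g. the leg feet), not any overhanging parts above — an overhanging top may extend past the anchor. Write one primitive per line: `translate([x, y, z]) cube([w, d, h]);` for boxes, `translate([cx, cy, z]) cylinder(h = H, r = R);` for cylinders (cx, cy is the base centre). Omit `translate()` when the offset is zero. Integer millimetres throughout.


translate([440, 387, 726]) cube([1452, 790, 43]);
translate([487, 434, 0]) cylinder(h = 726, r = 21);
translate([1845, 434, 0]) cylinder(h = 726, r = 21);
translate([487, 1130, 0]) cylinder(h = 726, r = 21);
translate([1845, 1130, 0]) cylinder(h = 726, r = 21);


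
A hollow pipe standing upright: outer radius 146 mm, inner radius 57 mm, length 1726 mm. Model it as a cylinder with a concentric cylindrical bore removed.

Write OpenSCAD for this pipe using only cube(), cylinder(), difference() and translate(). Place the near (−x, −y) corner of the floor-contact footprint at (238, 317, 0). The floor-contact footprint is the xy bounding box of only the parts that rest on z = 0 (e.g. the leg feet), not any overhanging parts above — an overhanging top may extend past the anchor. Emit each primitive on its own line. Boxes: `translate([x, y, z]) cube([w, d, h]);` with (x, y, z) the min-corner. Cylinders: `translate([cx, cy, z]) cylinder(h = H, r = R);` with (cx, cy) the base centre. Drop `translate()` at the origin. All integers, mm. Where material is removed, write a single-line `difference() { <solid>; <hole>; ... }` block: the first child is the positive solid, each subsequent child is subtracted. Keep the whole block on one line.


difference() { translate([384, 463, 0]) cylinder(h = 1726, r = 146); translate([384, 463, 0]) cylinder(h = 1726, r = 57); }


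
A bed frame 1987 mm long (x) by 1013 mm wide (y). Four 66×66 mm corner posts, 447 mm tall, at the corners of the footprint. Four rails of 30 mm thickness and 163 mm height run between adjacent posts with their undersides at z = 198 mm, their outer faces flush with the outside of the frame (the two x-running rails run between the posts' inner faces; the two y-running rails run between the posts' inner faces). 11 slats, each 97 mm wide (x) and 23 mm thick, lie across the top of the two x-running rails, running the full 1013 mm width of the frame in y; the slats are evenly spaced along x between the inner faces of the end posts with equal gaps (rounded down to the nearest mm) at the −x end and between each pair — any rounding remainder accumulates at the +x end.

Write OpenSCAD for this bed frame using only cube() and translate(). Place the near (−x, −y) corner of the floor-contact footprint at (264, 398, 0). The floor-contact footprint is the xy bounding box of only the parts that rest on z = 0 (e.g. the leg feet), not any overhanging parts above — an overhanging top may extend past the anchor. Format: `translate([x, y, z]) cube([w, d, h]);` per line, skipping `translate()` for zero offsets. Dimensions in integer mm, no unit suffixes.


translate([264, 398, 0]) cube([66, 66, 447]);
translate([264, 1345, 0]) cube([66, 66, 447]);
translate([2185, 398, 0]) cube([66, 66, 447]);
translate([2185, 1345, 0]) cube([66, 66, 447]);
translate([330, 398, 198]) cube([1855, 30, 163]);
translate([330, 1381, 198]) cube([1855, 30, 163]);
translate([264, 464, 198]) cube([30, 881, 163]);
translate([2221, 464, 198]) cube([30, 881, 163]);
translate([395, 398, 361]) cube([97, 1013, 23]);
translate([557, 398, 361]) cube([97, 1013, 23]);
translate([719, 398, 361]) cube([97, 1013, 23]);
translate([881, 398, 361]) cube([97, 1013, 23]);
translate([1043, 398, 361]) cube([97, 1013, 23]);
translate([1205, 398, 361]) cube([97, 1013, 23]);
translate([1367, 398, 361]) cube([97, 1013, 23]);
translate([1529, 398, 361]) cube([97, 1013, 23]);
translate([1691, 398, 361]) cube([97, 1013, 23]);
translate([1853, 398, 361]) cube([97, 1013, 23]);
translate([2015, 398, 361]) cube([97, 1013, 23]);


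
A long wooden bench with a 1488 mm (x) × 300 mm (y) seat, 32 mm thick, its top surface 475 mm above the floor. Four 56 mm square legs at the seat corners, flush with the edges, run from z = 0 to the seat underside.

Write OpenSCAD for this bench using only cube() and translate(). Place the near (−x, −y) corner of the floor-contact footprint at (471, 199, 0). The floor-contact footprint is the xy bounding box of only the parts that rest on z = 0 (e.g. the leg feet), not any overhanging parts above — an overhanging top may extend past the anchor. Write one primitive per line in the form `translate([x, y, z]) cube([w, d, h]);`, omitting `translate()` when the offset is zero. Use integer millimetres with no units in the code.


translate([471, 199, 443]) cube([1488, 300, 32]);
translate([471, 199, 0]) cube([56, 56, 443]);
translate([471, 443, 0]) cube([56, 56, 443]);
translate([1903, 199, 0]) cube([56, 56, 443]);
translate([1903, 443, 0]) cube([56, 56, 443]);


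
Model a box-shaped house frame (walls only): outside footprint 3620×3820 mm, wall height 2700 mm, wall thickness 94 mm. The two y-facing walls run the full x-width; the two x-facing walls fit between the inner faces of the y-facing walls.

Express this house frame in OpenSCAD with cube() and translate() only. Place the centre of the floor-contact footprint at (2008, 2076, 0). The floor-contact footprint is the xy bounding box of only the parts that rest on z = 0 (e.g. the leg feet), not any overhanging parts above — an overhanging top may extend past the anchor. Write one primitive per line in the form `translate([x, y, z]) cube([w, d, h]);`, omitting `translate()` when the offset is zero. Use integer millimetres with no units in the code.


translate([198, 166, 0]) cube([3620, 94, 2700]);
translate([198, 3892, 0]) cube([3620, 94, 2700]);
translate([198, 260, 0]) cube([94, 3632, 2700]);
translate([3724, 260, 0]) cube([94, 3632, 2700]);


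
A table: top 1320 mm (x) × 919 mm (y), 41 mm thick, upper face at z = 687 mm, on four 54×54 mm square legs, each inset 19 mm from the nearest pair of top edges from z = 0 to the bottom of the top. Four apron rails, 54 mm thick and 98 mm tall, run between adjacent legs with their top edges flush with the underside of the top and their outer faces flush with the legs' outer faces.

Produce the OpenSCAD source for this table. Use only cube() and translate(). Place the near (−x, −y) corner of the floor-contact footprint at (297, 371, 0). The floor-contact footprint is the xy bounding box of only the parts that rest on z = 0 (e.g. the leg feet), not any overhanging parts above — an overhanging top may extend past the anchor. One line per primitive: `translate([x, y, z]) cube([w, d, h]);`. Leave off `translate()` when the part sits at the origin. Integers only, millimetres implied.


// leg_h = 687 - 41 = 646
// apron z = 646 - 98 = 548
translate([278, 352, 646]) cube([1320, 919, 41]);
translate([297, 371, 0]) cube([54, 54, 646]);
translate([1525, 371, 0]) cube([54, 54, 646]);
translate([297, 1198, 0]) cube([54, 54, 646]);
translate([1525, 1198, 0]) cube([54, 54, 646]);
translate([351, 371, 548]) cube([1174, 54, 98]);
translate([351, 1198, 548]) cube([1174, 54, 98]);
translate([297, 425, 548]) cube([54, 773, 98]);
translate([1525, 425, 548]) cube([54, 773, 98]);


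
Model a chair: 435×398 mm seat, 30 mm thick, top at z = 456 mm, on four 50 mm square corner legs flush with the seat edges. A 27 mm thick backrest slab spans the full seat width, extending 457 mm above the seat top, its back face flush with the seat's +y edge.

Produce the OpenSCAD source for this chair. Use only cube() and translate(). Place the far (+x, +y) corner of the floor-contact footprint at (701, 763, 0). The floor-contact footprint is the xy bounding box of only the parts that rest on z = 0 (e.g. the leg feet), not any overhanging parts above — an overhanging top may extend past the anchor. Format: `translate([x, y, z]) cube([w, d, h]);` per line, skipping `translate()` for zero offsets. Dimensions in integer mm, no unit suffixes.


translate([266, 365, 426]) cube([435, 398, 30]);
translate([266, 365, 0]) cube([50, 50, 426]);
translate([651, 365, 0]) cube([50, 50, 426]);
translate([266, 713, 0]) cube([50, 50, 426]);
translate([651, 713, 0]) cube([50, 50, 426]);
translate([266, 736, 456]) cube([435, 27, 457]);


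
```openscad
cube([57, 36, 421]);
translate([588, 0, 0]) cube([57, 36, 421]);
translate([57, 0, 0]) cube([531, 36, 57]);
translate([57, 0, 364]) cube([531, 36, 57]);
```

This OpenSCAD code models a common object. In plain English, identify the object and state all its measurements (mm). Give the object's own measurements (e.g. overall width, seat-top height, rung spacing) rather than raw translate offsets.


A rectangular picture frame lying in the x–z plane (depth along y). The opening is 531 mm wide (x) by 307 mm tall (z), surrounded by a border 57 mm wide on all four sides. The frame is 36 mm deep and is made of two full-height vertical stiles with two horizontal rails fitted between them.


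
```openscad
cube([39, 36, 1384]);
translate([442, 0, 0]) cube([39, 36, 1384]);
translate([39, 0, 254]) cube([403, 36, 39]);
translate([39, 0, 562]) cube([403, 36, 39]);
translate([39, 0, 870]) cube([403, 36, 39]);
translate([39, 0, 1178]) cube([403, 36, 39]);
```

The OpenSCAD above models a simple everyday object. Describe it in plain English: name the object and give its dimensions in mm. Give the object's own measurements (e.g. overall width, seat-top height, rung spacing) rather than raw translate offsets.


A straight ladder. Two 39×36 mm vertical rails, 1384 mm tall, stand 481 mm apart (outside-to-outside) with their front faces coplanar on the −y side. 4 rungs, each 36 mm deep and 39 mm tall, span between the inner faces of the rails, front faces flush with the rails. The lowest rung's underside is at z = 254 mm and rungs are spaced 308 mm apart (underside to underside).


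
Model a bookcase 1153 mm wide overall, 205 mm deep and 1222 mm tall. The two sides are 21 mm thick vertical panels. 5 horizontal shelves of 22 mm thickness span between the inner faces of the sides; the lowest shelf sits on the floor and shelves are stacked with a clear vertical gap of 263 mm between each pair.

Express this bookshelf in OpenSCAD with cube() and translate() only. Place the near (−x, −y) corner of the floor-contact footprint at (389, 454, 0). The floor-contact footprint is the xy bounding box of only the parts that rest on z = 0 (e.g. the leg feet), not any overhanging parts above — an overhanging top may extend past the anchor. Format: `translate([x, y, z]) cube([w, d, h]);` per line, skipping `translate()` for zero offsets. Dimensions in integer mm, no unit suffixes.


translate([389, 454, 0]) cube([21, 205, 1222]);
translate([1521, 454, 0]) cube([21, 205, 1222]);
translate([410, 454, 0]) cube([1111, 205, 22]);
translate([410, 454, 285]) cube([1111, 205, 22]);
translate([410, 454, 570]) cube([1111, 205, 22]);
translate([410, 454, 855]) cube([1111, 205, 22]);
translate([410, 454, 1140]) cube([1111, 205, 22]);


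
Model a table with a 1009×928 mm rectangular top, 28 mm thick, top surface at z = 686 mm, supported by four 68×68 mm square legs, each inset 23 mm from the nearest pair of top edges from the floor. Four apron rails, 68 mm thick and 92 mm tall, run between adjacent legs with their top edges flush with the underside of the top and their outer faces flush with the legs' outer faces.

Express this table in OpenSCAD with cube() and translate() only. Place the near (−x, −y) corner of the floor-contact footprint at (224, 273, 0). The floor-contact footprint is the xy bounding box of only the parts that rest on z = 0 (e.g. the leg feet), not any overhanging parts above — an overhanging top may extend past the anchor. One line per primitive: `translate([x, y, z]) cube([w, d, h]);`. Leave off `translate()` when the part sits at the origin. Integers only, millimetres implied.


// leg_h = 686 - 28 = 658
// apron z = 658 - 92 = 566
translate([201, 250, 658]) cube([1009, 928, 28]);
translate([224, 273, 0]) cube([68, 68, 658]);
translate([1119, 273, 0]) cube([68, 68, 658]);
translate([224, 1087, 0]) cube([68, 68, 658]);
translate([1119, 1087, 0]) cube([68, 68, 658]);
translate([292, 273, 566]) cube([827, 68, 92]);
translate([292, 1087, 566]) cube([827, 68, 92]);
translate([224, 341, 566]) cube([68, 746, 92]);
translate([1119, 341, 566]) cube([68, 746, 92]);


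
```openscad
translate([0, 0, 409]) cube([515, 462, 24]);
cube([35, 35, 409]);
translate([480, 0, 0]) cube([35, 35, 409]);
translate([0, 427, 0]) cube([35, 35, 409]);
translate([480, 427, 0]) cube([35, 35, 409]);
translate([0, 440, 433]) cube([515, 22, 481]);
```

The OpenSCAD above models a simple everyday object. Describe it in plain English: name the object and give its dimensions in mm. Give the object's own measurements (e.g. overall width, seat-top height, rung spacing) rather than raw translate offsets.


A chair. The seat is a 515×462×24 mm slab with its top at z = 433 mm, on four 35×35 mm corner legs (flush with the seat edges, standing on z = 0). A flat backrest 22 mm thick, 481 mm tall, spans the full seat width and rises from the seat top along its +y edge, rear face flush with the rear of the seat.


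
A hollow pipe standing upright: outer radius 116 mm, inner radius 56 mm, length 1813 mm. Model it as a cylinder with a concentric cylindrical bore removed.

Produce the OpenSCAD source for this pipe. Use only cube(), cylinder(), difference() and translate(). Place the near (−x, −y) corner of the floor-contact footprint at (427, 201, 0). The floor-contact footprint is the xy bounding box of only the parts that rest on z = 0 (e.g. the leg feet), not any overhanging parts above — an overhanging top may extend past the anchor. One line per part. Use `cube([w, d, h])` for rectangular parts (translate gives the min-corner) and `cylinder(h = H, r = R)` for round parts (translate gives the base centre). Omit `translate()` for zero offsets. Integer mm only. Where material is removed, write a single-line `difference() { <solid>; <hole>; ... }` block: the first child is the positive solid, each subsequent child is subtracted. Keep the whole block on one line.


difference() { translate([543, 317, 0]) cylinder(h = 1813, r = 116); translate([543, 317, 0]) cylinder(h = 1813, r = 56); }


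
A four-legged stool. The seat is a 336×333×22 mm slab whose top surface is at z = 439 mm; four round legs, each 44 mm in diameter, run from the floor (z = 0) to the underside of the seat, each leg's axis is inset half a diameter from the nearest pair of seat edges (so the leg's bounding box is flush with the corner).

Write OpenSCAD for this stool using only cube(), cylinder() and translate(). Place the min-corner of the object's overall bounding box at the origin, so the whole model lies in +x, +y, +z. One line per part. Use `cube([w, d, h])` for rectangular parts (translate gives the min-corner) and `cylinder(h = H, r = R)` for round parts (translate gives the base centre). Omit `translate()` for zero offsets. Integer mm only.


translate([0, 0, 417]) cube([336, 333, 22]);
translate([22, 22, 0]) cylinder(h = 417, r = 22);
translate([314, 22, 0]) cylinder(h = 417, r = 22);
translate([22, 311, 0]) cylinder(h = 417, r = 22);
translate([314, 311, 0]) cylinder(h = 417, r = 22);


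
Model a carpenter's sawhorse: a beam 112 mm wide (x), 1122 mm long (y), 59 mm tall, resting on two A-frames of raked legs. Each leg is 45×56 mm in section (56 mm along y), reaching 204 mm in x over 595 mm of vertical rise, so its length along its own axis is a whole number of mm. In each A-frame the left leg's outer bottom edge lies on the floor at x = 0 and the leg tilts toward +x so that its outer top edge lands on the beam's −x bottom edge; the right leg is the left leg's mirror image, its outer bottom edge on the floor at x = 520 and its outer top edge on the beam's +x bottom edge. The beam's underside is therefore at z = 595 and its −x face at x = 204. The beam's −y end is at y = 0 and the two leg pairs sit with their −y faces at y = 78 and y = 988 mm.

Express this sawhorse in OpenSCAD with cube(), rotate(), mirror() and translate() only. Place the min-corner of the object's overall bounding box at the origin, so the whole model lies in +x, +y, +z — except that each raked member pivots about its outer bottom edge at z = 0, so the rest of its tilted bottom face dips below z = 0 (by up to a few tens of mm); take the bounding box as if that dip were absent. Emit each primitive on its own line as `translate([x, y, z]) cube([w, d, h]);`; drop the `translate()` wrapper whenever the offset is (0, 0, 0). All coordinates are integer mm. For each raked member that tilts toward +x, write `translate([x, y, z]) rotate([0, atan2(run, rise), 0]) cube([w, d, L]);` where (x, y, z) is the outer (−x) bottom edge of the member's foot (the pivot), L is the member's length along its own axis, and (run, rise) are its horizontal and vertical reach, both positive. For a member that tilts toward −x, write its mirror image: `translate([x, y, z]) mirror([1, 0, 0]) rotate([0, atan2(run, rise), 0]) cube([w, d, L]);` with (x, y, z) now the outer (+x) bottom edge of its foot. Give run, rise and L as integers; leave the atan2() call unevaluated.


translate([204, 0, 595]) cube([112, 1122, 59]);
translate([0, 78, 0]) rotate([0, atan2(204, 595), 0]) cube([45, 56, 629]);
translate([520, 78, 0]) mirror([1, 0, 0]) rotate([0, atan2(204, 595), 0]) cube([45, 56, 629]);
translate([0, 988, 0]) rotate([0, atan2(204, 595), 0]) cube([45, 56, 629]);
translate([520, 988, 0]) mirror([1, 0, 0]) rotate([0, atan2(204, 595), 0]) cube([45, 56, 629]);


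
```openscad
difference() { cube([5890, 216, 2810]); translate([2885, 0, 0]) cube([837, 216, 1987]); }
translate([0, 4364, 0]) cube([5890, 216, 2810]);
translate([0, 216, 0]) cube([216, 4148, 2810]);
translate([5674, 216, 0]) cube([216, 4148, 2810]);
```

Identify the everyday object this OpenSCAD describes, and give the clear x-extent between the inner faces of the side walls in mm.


A single room. The interior width is 5458 mm.

Four walls enclosing a rectangle with a door in the front wall — a room. Outside width 5890 minus two 216 mm walls gives 5458 mm.


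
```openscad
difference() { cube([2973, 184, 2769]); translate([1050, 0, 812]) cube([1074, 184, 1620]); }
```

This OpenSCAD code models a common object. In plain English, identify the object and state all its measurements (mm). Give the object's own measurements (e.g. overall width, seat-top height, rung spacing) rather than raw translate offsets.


A wall 2973 mm long (x), 184 mm thick (y), 2769 mm tall, with a rectangular window opening cut through it. The opening is 1074 mm wide and 1620 mm tall; its sill is at z = 812 mm and its near (−x) edge is 1050 mm from the wall's −x end. The opening passes through the full wall thickness.


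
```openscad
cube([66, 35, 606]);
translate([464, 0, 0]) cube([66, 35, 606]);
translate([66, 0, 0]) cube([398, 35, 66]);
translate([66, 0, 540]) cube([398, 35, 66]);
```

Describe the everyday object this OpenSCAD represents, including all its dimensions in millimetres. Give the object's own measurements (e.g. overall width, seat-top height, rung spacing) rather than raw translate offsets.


A rectangular picture frame lying in the x–z plane (depth along y). The opening is 398 mm wide (x) by 474 mm tall (z), surrounded by a border 66 mm wide on all four sides. The frame is 35 mm deep and is made of two full-height vertical stiles with two horizontal rails fitted between them.


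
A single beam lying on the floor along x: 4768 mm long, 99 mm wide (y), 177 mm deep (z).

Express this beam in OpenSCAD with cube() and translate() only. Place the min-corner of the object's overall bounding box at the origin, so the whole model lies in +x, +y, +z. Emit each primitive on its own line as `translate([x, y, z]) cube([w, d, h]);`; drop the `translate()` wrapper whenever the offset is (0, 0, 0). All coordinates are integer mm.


cube([4768, 99, 177]);


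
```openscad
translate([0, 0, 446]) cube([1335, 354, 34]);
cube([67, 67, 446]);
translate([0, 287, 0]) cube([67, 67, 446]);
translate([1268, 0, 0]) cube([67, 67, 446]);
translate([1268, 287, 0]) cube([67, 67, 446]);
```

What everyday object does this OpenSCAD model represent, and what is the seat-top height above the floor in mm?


A bench. The seat-top height is 480 mm.

A long slab on four corner posts — a bench. The slab sits at z = 446 with thickness 34, so the top is 446 + 34 = 480 mm.


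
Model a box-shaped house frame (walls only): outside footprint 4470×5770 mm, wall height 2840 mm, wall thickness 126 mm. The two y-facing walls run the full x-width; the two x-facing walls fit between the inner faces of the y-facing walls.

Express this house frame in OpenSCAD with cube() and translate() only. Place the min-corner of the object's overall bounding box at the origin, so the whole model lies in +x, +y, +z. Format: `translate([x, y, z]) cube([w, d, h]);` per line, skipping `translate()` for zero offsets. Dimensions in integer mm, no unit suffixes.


cube([4470, 126, 2840]);
translate([0, 5644, 0]) cube([4470, 126, 2840]);
translate([0, 126, 0]) cube([126, 5518, 2840]);
translate([4344, 126, 0]) cube([126, 5518, 2840]);


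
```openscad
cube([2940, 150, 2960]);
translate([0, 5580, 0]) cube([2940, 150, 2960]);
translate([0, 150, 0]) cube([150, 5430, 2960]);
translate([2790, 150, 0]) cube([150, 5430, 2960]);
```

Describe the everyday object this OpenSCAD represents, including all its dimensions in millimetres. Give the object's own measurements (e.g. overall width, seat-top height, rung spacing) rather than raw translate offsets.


The wall frame of a small rectangular building: four walls, each 2960 mm tall and 150 mm thick, enclosing a footprint 2940 mm (x) by 5730 mm (y) outside-to-outside, with no floor or roof. The front and back walls (the −y and +y sides) span the full width; the two side walls fit between them.


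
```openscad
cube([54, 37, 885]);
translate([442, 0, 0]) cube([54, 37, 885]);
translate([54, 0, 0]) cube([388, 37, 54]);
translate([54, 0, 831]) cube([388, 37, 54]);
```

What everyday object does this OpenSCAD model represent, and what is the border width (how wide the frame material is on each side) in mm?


A picture frame. The border width is 54 mm.

Four thin pieces enclosing a rectangular opening — a picture frame. The two full-height stiles are 885 mm tall; the top rail sits at z = 831 and is 54 mm tall, so the border above the opening is 885 − 831 = 54 mm, matching the stile x-width.


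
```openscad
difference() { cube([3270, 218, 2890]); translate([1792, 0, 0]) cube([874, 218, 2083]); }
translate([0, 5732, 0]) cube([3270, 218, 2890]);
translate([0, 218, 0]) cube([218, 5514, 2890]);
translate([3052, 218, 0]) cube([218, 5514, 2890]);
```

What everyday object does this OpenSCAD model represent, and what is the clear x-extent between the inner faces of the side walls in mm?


A single room. The interior width is 2834 mm.

Four walls enclosing a rectangle with a door in the front wall — a room. Outside width 3270 minus two 218 mm walls gives 2834 mm.


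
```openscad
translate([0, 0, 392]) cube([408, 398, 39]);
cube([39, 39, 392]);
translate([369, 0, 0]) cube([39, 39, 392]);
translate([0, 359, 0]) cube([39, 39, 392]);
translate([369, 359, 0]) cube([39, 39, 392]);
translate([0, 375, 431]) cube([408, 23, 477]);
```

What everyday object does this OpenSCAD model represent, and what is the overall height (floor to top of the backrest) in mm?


A chair. The overall height is 908 mm.

A slab on four corner posts with a tall panel at the back — a chair. The seat slab sits at z = 392 with thickness 39, and the 477 mm backrest starts at the seat top, so the overall height is 392 + 39 + 477 = 908 mm.


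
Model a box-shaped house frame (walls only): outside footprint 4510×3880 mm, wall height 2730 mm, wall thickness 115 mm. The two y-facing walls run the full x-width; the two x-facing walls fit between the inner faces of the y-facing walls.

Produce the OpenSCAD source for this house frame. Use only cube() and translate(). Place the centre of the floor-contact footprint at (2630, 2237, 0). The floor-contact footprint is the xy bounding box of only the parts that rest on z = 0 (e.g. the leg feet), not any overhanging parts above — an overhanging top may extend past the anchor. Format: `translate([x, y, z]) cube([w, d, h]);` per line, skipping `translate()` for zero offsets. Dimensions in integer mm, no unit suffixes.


translate([375, 297, 0]) cube([4510, 115, 2730]);
translate([375, 4062, 0]) cube([4510, 115, 2730]);
translate([375, 412, 0]) cube([115, 3650, 2730]);
translate([4770, 412, 0]) cube([115, 3650, 2730]);


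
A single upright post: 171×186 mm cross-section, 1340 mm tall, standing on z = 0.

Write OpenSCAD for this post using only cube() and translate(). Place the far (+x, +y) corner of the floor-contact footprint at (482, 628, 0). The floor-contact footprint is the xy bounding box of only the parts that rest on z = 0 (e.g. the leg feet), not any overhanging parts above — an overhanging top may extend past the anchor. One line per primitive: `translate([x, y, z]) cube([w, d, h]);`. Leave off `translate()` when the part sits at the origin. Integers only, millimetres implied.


translate([311, 442, 0]) cube([171, 186, 1340]);


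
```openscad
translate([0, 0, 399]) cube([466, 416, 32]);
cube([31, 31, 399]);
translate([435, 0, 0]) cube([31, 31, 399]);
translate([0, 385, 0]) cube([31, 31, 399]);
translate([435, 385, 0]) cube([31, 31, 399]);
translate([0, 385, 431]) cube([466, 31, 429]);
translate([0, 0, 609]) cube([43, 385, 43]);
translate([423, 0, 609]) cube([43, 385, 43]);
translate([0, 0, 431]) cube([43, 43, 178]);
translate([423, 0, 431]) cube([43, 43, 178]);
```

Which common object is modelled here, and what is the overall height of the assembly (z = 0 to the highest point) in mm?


A chair. The overall height is 860 mm.

A slab on four corner posts with a tall panel at the back — a chair. The seat slab sits at z = 399 with thickness 32, and the 429 mm backrest starts at the seat top, so the overall height is 399 + 32 + 429 = 860 mm.


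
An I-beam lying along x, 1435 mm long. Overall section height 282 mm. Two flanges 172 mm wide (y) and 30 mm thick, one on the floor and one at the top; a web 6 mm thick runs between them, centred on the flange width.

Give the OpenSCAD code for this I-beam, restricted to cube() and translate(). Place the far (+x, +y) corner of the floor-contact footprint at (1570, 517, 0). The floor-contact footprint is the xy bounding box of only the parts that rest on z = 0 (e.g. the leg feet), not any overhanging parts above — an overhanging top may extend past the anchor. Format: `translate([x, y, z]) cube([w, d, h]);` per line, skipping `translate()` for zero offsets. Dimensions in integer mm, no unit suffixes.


translate([135, 345, 0]) cube([1435, 172, 30]);
translate([135, 428, 30]) cube([1435, 6, 222]);
translate([135, 345, 252]) cube([1435, 172, 30]);


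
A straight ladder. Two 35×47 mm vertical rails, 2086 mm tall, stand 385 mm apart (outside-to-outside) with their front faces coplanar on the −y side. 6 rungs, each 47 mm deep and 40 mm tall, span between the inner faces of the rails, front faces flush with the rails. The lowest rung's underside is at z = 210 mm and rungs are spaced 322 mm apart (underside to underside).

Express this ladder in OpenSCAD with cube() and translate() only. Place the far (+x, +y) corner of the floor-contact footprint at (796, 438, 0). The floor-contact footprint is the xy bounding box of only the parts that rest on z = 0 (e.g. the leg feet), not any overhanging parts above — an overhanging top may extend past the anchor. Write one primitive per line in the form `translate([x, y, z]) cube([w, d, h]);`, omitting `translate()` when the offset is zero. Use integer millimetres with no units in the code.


translate([411, 391, 0]) cube([35, 47, 2086]);
translate([761, 391, 0]) cube([35, 47, 2086]);
translate([446, 391, 210]) cube([315, 47, 40]);
translate([446, 391, 532]) cube([315, 47, 40]);
translate([446, 391, 854]) cube([315, 47, 40]);
translate([446, 391, 1176]) cube([315, 47, 40]);
translate([446, 391, 1498]) cube([315, 47, 40]);
translate([446, 391, 1820]) cube([315, 47, 40]);


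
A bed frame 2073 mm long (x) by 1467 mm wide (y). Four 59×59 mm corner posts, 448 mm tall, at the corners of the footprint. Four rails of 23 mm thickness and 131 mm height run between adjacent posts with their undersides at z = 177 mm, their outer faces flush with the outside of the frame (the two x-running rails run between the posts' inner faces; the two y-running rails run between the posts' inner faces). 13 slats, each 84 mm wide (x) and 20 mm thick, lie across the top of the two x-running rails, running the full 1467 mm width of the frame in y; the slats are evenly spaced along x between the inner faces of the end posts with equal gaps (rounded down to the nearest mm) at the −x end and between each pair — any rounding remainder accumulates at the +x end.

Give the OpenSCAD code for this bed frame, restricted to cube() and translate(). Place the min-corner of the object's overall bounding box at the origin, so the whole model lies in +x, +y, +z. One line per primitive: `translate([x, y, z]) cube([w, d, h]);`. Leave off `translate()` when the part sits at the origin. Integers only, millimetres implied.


// slat z = rail_z + rail_h = 177 + 131 = 308
// slat gap = ⌊(1955 − 13·84) / 14⌋ = 61
cube([59, 59, 448]);
translate([0, 1408, 0]) cube([59, 59, 448]);
translate([2014, 0, 0]) cube([59, 59, 448]);
translate([2014, 1408, 0]) cube([59, 59, 448]);
translate([59, 0, 177]) cube([1955, 23, 131]);
translate([59, 1444, 177]) cube([1955, 23, 131]);
translate([0, 59, 177]) cube([23, 1349, 131]);
translate([2050, 59, 177]) cube([23, 1349, 131]);
translate([120, 0, 308]) cube([84, 1467, 20]);
translate([265, 0, 308]) cube([84, 1467, 20]);
translate([410, 0, 308]) cube([84, 1467, 20]);
translate([555, 0, 308]) cube([84, 1467, 20]);
translate([700, 0, 308]) cube([84, 1467, 20]);
translate([845, 0, 308]) cube([84, 1467, 20]);
translate([990, 0, 308]) cube([84, 1467, 20]);
translate([1135, 0, 308]) cube([84, 1467, 20]);
translate([1280, 0, 308]) cube([84, 1467, 20]);
translate([1425, 0, 308]) cube([84, 1467, 20]);
translate([1570, 0, 308]) cube([84, 1467, 20]);
translate([1715, 0, 308]) cube([84, 1467, 20]);
translate([1860, 0, 308]) cube([84, 1467, 20]);


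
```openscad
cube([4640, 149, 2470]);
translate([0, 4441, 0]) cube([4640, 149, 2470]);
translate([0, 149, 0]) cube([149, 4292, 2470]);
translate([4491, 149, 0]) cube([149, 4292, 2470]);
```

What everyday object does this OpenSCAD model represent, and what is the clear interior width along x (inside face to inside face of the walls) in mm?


A house (or room) frame. The interior width is 4342 mm.

Four 2470 mm walls enclosing a rectangle with no floor or roof — a room or house frame. Outside width is 4640 mm and wall thickness is 149 mm, so the interior width is 4640 − 2 × 149 = 4342 mm.


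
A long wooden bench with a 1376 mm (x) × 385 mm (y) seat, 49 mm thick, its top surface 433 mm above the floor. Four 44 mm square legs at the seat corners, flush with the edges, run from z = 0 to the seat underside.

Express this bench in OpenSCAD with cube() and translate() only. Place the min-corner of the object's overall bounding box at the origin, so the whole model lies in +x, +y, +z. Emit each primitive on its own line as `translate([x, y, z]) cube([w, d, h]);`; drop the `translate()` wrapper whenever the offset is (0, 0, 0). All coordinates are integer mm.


translate([0, 0, 384]) cube([1376, 385, 49]);
cube([44, 44, 384]);
translate([0, 341, 0]) cube([44, 44, 384]);
translate([1332, 0, 0]) cube([44, 44, 384]);
translate([1332, 341, 0]) cube([44, 44, 384]);


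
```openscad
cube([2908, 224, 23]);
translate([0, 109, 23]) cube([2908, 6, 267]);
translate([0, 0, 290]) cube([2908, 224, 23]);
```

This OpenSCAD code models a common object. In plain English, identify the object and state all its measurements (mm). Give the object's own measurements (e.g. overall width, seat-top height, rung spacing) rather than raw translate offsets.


An I-beam lying along x, 2908 mm long. Overall section height 313 mm. Two flanges 224 mm wide (y) and 23 mm thick, one on the floor and one at the top; a web 6 mm thick runs between them, centred on the flange width.


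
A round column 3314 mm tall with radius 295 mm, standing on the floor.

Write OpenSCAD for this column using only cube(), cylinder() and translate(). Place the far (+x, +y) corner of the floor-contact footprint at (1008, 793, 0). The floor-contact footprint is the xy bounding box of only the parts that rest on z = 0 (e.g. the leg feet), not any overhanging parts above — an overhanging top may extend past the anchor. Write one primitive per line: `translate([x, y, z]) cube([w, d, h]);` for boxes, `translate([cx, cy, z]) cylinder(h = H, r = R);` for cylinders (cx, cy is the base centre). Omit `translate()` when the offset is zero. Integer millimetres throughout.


translate([713, 498, 0]) cylinder(h = 3314, r = 295);


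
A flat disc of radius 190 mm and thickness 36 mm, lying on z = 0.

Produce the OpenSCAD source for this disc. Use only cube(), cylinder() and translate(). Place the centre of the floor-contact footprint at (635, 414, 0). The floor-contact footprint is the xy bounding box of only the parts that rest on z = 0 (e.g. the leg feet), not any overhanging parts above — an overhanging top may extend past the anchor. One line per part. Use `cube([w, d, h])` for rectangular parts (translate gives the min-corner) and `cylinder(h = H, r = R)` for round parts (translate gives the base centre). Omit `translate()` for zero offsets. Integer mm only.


translate([635, 414, 0]) cylinder(h = 36, r = 190);


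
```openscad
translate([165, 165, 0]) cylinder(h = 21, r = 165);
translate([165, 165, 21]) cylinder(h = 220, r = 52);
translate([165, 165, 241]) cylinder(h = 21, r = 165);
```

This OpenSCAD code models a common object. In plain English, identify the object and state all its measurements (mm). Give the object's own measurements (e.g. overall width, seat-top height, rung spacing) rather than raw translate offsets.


A spool: two coaxial disc flanges of radius 165 mm and thickness 21 mm, joined by a core cylinder of radius 52 mm and height 220 mm. The lower flange rests on z = 0 and the three cylinders share a vertical axis.


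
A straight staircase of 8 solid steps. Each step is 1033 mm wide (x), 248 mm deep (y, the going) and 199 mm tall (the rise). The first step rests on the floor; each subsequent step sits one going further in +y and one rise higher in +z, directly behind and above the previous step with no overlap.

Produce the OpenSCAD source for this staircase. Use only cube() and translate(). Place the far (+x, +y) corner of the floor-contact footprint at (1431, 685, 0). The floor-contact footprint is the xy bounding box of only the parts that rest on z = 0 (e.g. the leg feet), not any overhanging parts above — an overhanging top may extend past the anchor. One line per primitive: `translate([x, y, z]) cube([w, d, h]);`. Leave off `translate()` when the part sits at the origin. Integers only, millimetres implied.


translate([398, 437, 0]) cube([1033, 248, 199]);
translate([398, 685, 199]) cube([1033, 248, 199]);
translate([398, 933, 398]) cube([1033, 248, 199]);
translate([398, 1181, 597]) cube([1033, 248, 199]);
translate([398, 1429, 796]) cube([1033, 248, 199]);
translate([398, 1677, 995]) cube([1033, 248, 199]);
translate([398, 1925, 1194]) cube([1033, 248, 199]);
translate([398, 2173, 1393]) cube([1033, 248, 199]);


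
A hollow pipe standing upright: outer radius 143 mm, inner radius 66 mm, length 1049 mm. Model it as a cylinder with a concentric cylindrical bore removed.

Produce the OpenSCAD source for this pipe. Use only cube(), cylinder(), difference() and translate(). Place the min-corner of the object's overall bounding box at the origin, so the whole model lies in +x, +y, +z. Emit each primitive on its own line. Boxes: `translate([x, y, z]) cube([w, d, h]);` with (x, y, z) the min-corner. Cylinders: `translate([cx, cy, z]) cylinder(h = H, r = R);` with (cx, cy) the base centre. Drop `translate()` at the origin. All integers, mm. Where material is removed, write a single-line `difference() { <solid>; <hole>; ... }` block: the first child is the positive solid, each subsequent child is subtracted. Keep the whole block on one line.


difference() { translate([143, 143, 0]) cylinder(h = 1049, r = 143); translate([143, 143, 0]) cylinder(h = 1049, r = 66); }


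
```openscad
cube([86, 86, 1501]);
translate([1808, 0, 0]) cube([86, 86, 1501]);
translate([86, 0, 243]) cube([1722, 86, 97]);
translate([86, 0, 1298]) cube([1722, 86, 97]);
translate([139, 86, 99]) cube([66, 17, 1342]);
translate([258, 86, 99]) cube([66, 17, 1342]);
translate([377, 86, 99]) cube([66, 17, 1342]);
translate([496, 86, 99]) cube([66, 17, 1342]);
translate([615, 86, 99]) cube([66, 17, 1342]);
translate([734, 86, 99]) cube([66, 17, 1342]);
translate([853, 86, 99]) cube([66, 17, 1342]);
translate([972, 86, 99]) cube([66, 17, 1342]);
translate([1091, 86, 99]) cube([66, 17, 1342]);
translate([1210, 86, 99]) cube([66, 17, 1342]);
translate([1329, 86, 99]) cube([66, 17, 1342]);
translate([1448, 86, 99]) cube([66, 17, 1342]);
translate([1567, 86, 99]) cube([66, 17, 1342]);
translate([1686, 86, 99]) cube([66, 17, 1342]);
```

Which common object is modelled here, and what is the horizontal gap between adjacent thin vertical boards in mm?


A fence section. The picket gap is 53 mm.

Two posts, two rails, 14 pickets — a fence section. Span 1722 mm holds 14 pickets of 66 mm with 15 equal gaps: ⌊(1722 − 14·66) / 15⌋ = 53 mm.
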